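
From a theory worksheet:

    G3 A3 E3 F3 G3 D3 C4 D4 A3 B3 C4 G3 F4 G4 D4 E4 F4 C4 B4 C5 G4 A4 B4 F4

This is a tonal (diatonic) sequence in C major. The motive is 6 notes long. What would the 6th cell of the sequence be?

With a 6-note motive the entries are G3, C4, F4, B4, each up a 4th from the previous.
Continuing the starts: E5 → A5.
From A5 the diatonic shape gives A5 B5 F5 G5 A5 E5.

A5 B5 F5 G5 A5 E5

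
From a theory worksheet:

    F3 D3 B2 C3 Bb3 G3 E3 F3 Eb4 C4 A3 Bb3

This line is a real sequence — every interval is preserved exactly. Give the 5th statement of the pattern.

Db5 Bb4 G4 Ab4

Unit = 4 notes; the statements start on F3, Bb3, Eb4, moving up a 4th each time.
Extending up a 4th: Ab4 → Db5.
So cell 5 is Db5 Bb4 G4 Ab4.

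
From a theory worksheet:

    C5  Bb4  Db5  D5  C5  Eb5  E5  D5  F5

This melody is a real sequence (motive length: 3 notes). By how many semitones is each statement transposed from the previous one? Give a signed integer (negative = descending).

2

Taking 3-note groups, the heads are C5, D5, E5: the pattern moves up a 2nd.
C5→D5 is 74 − 72 = 2 semitones.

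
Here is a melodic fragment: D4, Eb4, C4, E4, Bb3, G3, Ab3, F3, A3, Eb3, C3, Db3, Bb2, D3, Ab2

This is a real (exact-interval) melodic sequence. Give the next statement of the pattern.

F2 Gb2 Eb2 G2 Db2

Unit = 5 notes; the statements start on D4, G3, C3, moving down a 5th each time.
So cell 4 is F2 Gb2 Eb2 G2 Db2.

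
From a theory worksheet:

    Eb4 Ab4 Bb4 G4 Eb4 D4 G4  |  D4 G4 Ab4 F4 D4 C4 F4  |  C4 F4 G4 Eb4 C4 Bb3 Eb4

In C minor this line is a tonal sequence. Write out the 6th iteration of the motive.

G3 C4 D4 Bb3 G3 F3 Bb3

With a 7-note motive the entries are Eb4, D4, C4, each down a 2nd from the previous.
Carrying on: Bb3 → Ab3 → G3.
So cell 6 is G3 C4 D4 Bb3 G3 F3 Bb3.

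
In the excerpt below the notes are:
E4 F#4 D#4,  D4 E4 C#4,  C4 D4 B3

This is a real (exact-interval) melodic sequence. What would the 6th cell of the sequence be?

Taking 3-note groups, the heads are E4, D4, C4: the pattern moves down a 2nd.
Continuing the starts: Bb3 → Ab3 → Gb3.
So cell 6 is Gb3 Ab3 F3.

Gb3 Ab3 F3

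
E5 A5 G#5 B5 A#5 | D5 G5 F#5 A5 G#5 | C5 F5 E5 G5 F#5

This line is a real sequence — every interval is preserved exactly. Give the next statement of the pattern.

Taking 5-note groups, the heads are E5, D5, C5: the pattern moves down a 2nd.
From Bb4 the exact shape gives Bb4 Eb5 D5 F5 E5.

Bb4 Eb5 D5 F5 E5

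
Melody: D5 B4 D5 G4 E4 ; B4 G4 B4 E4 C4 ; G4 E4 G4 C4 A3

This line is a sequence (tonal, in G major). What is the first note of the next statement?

E4

With a 5-note motive the entries are D5, B4, G4, each down a 3rd from the previous.
One more step down a 3rd gives E4.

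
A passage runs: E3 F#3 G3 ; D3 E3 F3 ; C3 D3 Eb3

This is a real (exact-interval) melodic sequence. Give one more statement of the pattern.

Bb2 C3 Db3

The 3-note cells begin on E3, D3, C3 — each down a 2nd from the last.
From Bb2 the exact shape gives Bb2 C3 Db3.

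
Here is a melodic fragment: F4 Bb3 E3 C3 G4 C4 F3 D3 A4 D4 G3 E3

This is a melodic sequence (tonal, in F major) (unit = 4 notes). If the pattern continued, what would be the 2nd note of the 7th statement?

A4

With 4-note cells, note 2 of each statement runs Bb3, C4, D4.
Extending up a 2nd: E4 → F4 → G4 → A4.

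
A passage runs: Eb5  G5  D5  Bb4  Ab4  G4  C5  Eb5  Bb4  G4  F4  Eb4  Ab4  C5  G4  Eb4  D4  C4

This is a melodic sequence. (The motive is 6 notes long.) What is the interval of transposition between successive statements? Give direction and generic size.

With a 6-note motive the entries are Eb5, C5, Ab4, each down a 3rd from the previous.
From Eb5 to C5: down a 3rd.

down a 3rd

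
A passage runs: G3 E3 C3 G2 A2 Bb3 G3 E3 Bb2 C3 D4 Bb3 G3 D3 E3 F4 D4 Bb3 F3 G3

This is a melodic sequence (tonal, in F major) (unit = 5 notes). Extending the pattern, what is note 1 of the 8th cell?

G5

The unit is 5 notes. Position-1 pitches of the 4 shown cells: G3, Bb3, D4, F4.
Each moves up a 3rd. Continuing: A4 → C5 → E5 → G5.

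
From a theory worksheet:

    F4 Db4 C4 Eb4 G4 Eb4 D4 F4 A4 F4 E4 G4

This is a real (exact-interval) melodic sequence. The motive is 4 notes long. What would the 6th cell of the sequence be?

D#5 B4 A#4 C#5

Unit = 4 notes; the statements start on F4, G4, A4, moving up a 2nd each time.
Extending up a 2nd: B4 → C#5 → D#5.
From D#5 the exact shape gives D#5 B4 A#4 C#5.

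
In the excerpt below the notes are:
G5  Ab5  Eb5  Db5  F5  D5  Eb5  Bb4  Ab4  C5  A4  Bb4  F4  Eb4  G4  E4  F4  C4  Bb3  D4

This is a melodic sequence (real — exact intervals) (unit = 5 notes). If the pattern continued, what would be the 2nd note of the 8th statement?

With 5-note cells, note 2 of each statement runs Ab5, Eb5, Bb4, F4.
Each moves down a 4th. Continuing: C4 → G3 → D3 → A2.

A2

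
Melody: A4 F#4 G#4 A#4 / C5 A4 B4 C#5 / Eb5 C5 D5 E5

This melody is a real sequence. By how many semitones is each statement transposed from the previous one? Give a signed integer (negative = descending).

Taking 4-note groups, the heads are A4, C5, Eb5: the pattern moves up a 3rd.
A4→C5 is 72 − 69 = 3 semitones.

3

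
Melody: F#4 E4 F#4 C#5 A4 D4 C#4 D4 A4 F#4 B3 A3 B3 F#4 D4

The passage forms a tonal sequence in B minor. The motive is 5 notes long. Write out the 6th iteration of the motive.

C#3 B2 C#3 G3 E3

Unit = 5 notes; the statements start on F#4, D4, B3, moving down a 3rd each time.
Extending down a 3rd: G3 → E3 → C#3.
From C#3 the diatonic shape gives C#3 B2 C#3 G3 E3.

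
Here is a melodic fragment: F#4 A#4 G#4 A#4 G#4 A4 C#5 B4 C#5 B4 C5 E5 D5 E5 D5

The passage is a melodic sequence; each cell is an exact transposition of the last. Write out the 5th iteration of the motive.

With a 5-note motive the entries are F#4, A4, C5, each up a 3rd from the previous.
Extending up a 3rd: Eb5 → Gb5.
So cell 5 is Gb5 Bb5 Ab5 Bb5 Ab5.

Gb5 Bb5 Ab5 Bb5 Ab5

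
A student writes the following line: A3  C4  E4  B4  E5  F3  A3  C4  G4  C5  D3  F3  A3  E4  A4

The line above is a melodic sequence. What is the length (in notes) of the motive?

15 notes total. Splitting into 3 groups of 5:
A3 C4 E4 B4 E5 | F3 A3 C4 G4 C5 | D3 F3 A3 E4 A4
Every group is a transposition down a 3rd of the one before; no shorter unit works.

5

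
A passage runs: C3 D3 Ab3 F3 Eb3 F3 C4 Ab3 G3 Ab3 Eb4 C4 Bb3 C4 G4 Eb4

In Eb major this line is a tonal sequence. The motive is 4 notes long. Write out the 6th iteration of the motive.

F4 G4 D5 Bb4

The 4-note cells begin on C3, Eb3, G3, Bb3 — each up a 3rd from the last.
Extending up a 3rd: D4 → F4.
Statement 6 starts on F4 and keeps the same diatonic contour: F4 G4 D5 Bb4.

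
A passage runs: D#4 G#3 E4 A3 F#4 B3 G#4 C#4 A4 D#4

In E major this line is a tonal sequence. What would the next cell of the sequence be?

The 2-note cells begin on D#4, E4, F#4, G#4, A4 — each up a 2nd from the last.
From B4 the diatonic shape gives B4 E4.

B4 E4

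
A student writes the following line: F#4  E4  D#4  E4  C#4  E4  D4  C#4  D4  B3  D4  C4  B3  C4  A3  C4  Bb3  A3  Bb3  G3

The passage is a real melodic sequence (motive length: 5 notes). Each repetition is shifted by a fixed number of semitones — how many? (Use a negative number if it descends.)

The 5-note cells begin on F#4, E4, D4, C4 — each down a 2nd from the last.
F#4→E4 is 64 − 66 = -2 semitones.

-2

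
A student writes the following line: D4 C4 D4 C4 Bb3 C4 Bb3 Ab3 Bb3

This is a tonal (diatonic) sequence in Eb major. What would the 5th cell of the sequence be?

Taking 3-note groups, the heads are D4, C4, Bb3: the pattern moves down a 2nd.
Continuing the starts: Ab3 → G3.
So cell 5 is G3 F3 G3.

G3 F3 G3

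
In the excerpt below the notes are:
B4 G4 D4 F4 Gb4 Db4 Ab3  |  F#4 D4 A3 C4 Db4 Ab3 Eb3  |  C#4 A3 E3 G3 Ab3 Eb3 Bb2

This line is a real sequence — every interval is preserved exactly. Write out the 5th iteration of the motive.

D#3 B2 F#2 A2 Bb2 F2 C2

Unit = 7 notes; the statements start on B4, F#4, C#4, moving down a 4th each time.
Continuing the starts: G#3 → D#3.
Statement 5 starts on D#3 and keeps the same exact contour: D#3 B2 F#2 A2 Bb2 F2 C2.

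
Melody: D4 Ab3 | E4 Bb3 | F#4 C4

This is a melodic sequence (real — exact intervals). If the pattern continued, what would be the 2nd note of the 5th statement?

E4

With 2-note cells, note 2 of each statement runs Ab3, Bb3, C4.
Carrying that up a 2nd forward: D4 → E4.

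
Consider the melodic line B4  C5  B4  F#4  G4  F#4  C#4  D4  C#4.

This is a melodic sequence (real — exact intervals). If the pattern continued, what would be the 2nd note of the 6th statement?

B2

Grouping in 3s, the 2nd note of each cell is C5, G4, D4.
Each moves down a 4th. Continuing: A3 → E3 → B2.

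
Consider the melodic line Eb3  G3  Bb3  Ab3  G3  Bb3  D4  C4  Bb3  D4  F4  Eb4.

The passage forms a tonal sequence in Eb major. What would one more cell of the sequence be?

Unit = 4 notes; the statements start on Eb3, G3, Bb3, moving up a 3rd each time.
From D4 the diatonic shape gives D4 F4 Ab4 G4.

D4 F4 Ab4 G4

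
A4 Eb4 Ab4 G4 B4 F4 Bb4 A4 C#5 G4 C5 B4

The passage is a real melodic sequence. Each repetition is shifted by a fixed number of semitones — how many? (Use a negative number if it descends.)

2

The 4-note cells begin on A4, B4, C#5 — each up a 2nd from the last.
A4 to B4 spans +2 semitones.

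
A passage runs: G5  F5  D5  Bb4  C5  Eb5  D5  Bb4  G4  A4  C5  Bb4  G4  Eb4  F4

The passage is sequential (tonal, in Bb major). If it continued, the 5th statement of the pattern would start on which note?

With a 5-note motive the entries are G5, Eb5, C5, each down a 3rd from the previous.
Continuing: A4 → F4. Statement 5 starts on F4.

F4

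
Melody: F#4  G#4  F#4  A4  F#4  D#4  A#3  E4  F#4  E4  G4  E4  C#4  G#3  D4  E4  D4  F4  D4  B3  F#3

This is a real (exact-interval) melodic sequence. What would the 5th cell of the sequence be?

Taking 7-note groups, the heads are F#4, E4, D4: the pattern moves down a 2nd.
Extending down a 2nd: C4 → Bb3.
So cell 5 is Bb3 C4 Bb3 Db4 Bb3 G3 D3.

Bb3 C4 Bb3 Db4 Bb3 G3 D3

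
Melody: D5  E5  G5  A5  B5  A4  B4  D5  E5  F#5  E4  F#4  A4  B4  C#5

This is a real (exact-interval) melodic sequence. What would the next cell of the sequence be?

With a 5-note motive the entries are D5, A4, E4, each down a 4th from the previous.
From B3 the exact shape gives B3 C#4 E4 F#4 G#4.

B3 C#4 E4 F#4 G#4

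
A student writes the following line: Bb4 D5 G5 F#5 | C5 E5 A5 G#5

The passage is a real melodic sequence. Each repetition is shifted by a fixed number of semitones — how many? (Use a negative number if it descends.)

2

Unit = 4 notes; the statements start on Bb4, C5, moving up a 2nd each time.
Bb4→C5 is 72 − 70 = 2 semitones.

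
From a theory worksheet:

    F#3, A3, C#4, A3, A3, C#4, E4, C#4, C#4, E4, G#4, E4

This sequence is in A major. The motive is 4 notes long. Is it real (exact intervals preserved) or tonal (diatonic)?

Every note is diatonic to A major.
Cell 1 has +3 semitones from note 1 to 2, but cell 2 has +4 — the interval quality changes while the contour stays the same, which is the hallmark of a tonal sequence.

tonal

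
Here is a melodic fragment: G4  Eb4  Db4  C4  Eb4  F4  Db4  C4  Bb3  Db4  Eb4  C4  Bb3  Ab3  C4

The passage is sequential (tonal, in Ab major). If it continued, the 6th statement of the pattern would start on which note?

With a 5-note motive the entries are G4, F4, Eb4, each down a 2nd from the previous.
Extending the heads down a 2nd: Db4 → C4 → Bb3.

Bb3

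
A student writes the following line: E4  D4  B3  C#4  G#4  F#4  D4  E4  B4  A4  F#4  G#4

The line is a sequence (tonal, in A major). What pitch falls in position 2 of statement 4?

Grouping in 4s, the 2nd note of each cell is D4, F#4, A4.
From A4, up a 3rd gives C#5.

C#5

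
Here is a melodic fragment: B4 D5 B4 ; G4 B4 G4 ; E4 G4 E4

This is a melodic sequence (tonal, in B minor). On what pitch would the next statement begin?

The 3-note cells begin on B4, G4, E4 — each down a 3rd from the last.
The next head, down a 3rd from E4, is C#4.

C#4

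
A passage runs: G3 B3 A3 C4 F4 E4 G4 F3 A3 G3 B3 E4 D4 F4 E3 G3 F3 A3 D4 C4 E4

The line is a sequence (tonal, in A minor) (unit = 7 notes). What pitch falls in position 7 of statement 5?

C4

With 7-note cells, note 7 of each statement runs G4, F4, E4.
Carrying that down a 2nd forward: D4 → C4.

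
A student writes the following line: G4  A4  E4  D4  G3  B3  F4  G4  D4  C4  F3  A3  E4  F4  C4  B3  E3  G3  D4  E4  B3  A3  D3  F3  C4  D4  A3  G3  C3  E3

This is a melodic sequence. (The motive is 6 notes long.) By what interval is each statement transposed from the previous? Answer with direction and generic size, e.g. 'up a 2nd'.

Taking 6-note groups, the heads are G4, F4, E4, D4, C4: the pattern moves down a 2nd.
From G4 to F4: down a 2nd.

down a 2nd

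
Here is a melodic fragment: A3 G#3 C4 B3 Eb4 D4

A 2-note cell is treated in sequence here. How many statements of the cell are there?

3

6 notes in groups of 2 gives 6/2 = 3 statements.
Starts: A3, C4, Eb4 — each up a 3rd.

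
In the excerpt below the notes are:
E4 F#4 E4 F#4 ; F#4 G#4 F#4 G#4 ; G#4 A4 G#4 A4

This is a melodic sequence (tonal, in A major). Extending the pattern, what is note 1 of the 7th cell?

D5

Grouping in 4s, the 1st note of each cell is E4, F#4, G#4.
Extending up a 2nd: A4 → B4 → C#5 → D5.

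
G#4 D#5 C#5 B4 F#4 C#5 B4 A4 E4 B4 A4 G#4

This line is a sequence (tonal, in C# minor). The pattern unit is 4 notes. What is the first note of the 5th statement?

C#4

The 4-note cells begin on G#4, F#4, E4 — each down a 2nd from the last.
Extending the heads down a 2nd: D#4 → C#4.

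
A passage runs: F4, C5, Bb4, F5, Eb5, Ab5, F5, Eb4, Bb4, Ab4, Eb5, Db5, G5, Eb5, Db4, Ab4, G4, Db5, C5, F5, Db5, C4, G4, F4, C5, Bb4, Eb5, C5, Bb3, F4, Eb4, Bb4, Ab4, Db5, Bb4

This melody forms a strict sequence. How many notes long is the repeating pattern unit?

There are 35 notes; a 7-note unit gives 5 cells:
F4 C5 Bb4 F5 Eb5 Ab5 F5 | Eb4 Bb4 Ab4 Eb5 Db5 G5 Eb5 | Db4 Ab4 G4 Db5 C5 F5 Db5 | C4 G4 F4 C5 Bb4 Eb5 C5 | Bb3 F4 Eb4 Bb4 Ab4 Db5 Bb4
Every group is a transposition down a 2nd of the one before; no shorter unit works.

7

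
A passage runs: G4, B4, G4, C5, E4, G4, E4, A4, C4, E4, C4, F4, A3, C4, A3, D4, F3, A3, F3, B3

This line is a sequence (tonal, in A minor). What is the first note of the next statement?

With a 4-note motive the entries are G4, E4, C4, A3, F3, each down a 3rd from the previous.
The next head, down a 3rd from F3, is D3.

D3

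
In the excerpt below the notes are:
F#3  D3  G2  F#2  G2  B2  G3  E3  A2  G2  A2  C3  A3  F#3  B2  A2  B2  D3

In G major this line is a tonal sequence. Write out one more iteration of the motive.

Taking 6-note groups, the heads are F#3, G3, A3: the pattern moves up a 2nd.
So cell 4 is B3 G3 C3 B2 C3 E3.

B3 G3 C3 B2 C3 E3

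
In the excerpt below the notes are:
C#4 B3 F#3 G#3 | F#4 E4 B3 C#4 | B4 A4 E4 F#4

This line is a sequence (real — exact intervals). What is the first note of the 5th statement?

A5

The 4-note cells begin on C#4, F#4, B4 — each up a 4th from the last.
Extending the heads up a 4th: E5 → A5.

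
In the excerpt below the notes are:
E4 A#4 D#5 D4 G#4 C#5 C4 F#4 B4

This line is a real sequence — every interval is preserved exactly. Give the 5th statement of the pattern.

Ab3 D4 G4

The 3-note cells begin on E4, D4, C4 — each down a 2nd from the last.
Continuing the starts: Bb3 → Ab3.
From Ab3 the exact shape gives Ab3 D4 G4.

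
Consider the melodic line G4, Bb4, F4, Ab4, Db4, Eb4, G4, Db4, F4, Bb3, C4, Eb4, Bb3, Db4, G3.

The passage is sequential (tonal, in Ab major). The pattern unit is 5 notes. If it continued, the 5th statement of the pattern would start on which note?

The 5-note cells begin on G4, Eb4, C4 — each down a 3rd from the last.
Extending the heads down a 3rd: Ab3 → F3.

F3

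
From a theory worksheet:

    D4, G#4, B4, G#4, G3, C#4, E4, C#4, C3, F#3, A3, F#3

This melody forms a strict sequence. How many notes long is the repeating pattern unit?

12 notes total. Splitting into 3 groups of 4:
D4 G#4 B4 G#4 | G3 C#4 E4 C#4 | C3 F#3 A3 F#3
Each cell is the previous one down a 5th — so the unit is 4 notes.

4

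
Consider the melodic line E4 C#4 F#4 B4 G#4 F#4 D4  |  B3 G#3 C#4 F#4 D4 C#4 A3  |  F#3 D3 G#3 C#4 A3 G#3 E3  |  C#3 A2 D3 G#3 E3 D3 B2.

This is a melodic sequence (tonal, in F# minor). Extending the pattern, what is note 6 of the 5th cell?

The unit is 7 notes. Position-6 pitches of the 4 shown cells: F#4, C#4, G#3, D3.
From D3, down a 4th gives A2.

A2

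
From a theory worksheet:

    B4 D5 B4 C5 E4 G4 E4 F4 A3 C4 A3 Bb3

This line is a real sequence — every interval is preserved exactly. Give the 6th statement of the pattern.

Unit = 4 notes; the statements start on B4, E4, A3, moving down a 5th each time.
Continuing the starts: D3 → G2 → C2.
So cell 6 is C2 Eb2 C2 Db2.

C2 Eb2 C2 Db2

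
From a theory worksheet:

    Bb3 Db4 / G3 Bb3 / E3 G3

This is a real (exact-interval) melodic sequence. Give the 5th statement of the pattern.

Taking 2-note groups, the heads are Bb3, G3, E3: the pattern moves down a 3rd.
Continuing the starts: C#3 → A#2.
So cell 5 is A#2 C#3.

A#2 C#3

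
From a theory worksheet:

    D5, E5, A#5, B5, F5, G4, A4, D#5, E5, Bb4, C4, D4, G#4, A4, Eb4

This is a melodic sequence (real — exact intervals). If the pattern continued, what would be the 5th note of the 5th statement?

The unit is 5 notes. Position-5 pitches of the 3 shown cells: F5, Bb4, Eb4.
Carrying that down a 5th forward: Ab3 → Db3.

Db3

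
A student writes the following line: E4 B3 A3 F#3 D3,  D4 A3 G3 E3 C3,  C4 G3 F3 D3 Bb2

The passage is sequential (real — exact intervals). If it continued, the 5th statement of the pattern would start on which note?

With a 5-note motive the entries are E4, D4, C4, each down a 2nd from the previous.
Extending the heads down a 2nd: Bb3 → Ab3.

Ab3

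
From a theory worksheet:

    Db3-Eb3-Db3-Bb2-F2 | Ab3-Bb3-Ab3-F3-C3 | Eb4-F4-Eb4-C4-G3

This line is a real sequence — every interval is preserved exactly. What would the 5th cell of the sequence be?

The 5-note cells begin on Db3, Ab3, Eb4 — each up a 5th from the last.
Continuing the starts: Bb4 → F5.
Statement 5 starts on F5 and keeps the same exact contour: F5 G5 F5 D5 A4.

F5 G5 F5 D5 A4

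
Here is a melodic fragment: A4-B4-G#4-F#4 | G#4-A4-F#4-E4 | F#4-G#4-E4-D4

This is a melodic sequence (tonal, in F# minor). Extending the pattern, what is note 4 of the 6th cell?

With 4-note cells, note 4 of each statement runs F#4, E4, D4.
Each moves down a 2nd. Continuing: C#4 → B3 → A3.

A3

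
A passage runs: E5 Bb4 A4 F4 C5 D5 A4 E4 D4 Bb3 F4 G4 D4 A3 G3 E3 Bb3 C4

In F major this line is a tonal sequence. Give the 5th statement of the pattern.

Unit = 6 notes; the statements start on E5, A4, D4, moving down a 5th each time.
Carrying on: G3 → C3.
Statement 5 starts on C3 and keeps the same diatonic contour: C3 G2 F2 D2 A2 Bb2.

C3 G2 F2 D2 A2 Bb2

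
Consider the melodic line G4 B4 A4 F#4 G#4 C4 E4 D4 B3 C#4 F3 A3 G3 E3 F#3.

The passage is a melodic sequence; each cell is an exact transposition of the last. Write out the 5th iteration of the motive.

Taking 5-note groups, the heads are G4, C4, F3: the pattern moves down a 5th.
Carrying on: Bb2 → Eb2.
From Eb2 the exact shape gives Eb2 G2 F2 D2 E2.

Eb2 G2 F2 D2 E2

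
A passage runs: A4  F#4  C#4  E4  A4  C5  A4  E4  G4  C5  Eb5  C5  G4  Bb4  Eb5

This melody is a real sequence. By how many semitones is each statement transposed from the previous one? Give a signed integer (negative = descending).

Taking 5-note groups, the heads are A4, C5, Eb5: the pattern moves up a 3rd.
A4→C5 is 72 − 69 = 3 semitones.

3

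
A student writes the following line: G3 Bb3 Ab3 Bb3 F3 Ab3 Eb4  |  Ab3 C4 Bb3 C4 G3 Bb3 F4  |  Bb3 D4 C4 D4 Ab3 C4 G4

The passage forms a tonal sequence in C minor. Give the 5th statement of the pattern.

D4 F4 Eb4 F4 C4 Eb4 Bb4

With a 7-note motive the entries are G3, Ab3, Bb3, each up a 2nd from the previous.
Continuing the starts: C4 → D4.
From D4 the diatonic shape gives D4 F4 Eb4 F4 C4 Eb4 Bb4.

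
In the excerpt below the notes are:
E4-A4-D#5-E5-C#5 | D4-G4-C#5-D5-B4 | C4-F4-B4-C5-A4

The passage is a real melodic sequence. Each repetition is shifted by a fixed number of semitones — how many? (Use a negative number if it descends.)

-2

With a 5-note motive the entries are E4, D4, C4, each down a 2nd from the previous.
Counting half-steps from E4 to D4: -2.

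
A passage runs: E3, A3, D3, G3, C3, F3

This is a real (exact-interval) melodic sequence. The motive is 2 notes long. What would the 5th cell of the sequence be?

Taking 2-note groups, the heads are E3, D3, C3: the pattern moves down a 2nd.
Extending down a 2nd: Bb2 → Ab2.
Statement 5 starts on Ab2 and keeps the same exact contour: Ab2 Db3.

Ab2 Db3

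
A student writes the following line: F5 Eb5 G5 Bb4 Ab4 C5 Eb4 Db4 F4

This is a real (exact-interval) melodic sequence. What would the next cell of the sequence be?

Ab3 Gb3 Bb3

The 3-note cells begin on F5, Bb4, Eb4 — each down a 5th from the last.
So cell 4 is Ab3 Gb3 Bb3.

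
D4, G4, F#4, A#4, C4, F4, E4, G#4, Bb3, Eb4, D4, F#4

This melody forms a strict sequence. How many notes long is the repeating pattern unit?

4

12 notes total. Splitting into 3 groups of 4:
D4 G4 F#4 A#4 | C4 F4 E4 G#4 | Bb3 Eb4 D4 F#4
That's a consistent down a 2nd shift per cell, and no other grouping gives one.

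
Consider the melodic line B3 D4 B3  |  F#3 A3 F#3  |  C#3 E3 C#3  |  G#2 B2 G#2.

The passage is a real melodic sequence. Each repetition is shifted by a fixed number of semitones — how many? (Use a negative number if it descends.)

-5

Unit = 3 notes; the statements start on B3, F#3, C#3, G#2, moving down a 4th each time.
B3 to F#3 spans -5 semitones.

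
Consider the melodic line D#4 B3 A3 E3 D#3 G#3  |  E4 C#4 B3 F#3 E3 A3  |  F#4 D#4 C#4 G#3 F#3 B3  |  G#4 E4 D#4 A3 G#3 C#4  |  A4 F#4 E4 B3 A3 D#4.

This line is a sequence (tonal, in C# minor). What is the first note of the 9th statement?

Unit = 6 notes; the statements start on D#4, E4, F#4, G#4, A4, moving up a 2nd each time.
Extending the heads up a 2nd: B4 → C#5 → D#5 → E5.

E5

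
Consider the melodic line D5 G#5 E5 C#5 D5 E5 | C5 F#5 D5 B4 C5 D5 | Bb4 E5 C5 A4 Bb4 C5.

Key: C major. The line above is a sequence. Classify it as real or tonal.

real

Each cell has the same semitone pattern (6, -4, -3, 1, 2) — intervals are preserved exactly.
And G#5 lies outside C major, so the sequence is real rather than tonal.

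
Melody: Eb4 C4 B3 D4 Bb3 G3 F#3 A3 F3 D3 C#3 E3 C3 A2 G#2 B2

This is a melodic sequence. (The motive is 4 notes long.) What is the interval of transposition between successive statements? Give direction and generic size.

down a 4th

Unit = 4 notes; the statements start on Eb4, Bb3, F3, C3, moving down a 4th each time.
From Eb4 to Bb3: down a 4th.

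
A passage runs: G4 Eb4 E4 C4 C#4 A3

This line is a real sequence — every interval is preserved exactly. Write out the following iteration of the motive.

The 2-note cells begin on G4, E4, C#4 — each down a 3rd from the last.
So cell 4 is A#3 F#3.

A#3 F#3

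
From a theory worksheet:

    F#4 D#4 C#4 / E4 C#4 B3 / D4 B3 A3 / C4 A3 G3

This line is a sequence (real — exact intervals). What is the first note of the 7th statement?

Taking 3-note groups, the heads are F#4, E4, D4, C4: the pattern moves down a 2nd.
Extending the heads down a 2nd: Bb3 → Ab3 → Gb3.

Gb3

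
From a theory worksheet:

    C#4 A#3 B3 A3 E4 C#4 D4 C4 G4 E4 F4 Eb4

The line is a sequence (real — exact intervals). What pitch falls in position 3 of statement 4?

Ab4

Grouping in 4s, the 3rd note of each cell is B3, D4, F4.
One more up a 3rd gives Ab4.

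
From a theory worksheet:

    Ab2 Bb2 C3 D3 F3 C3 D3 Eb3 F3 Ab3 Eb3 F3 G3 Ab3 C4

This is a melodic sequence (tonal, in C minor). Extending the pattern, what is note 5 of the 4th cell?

Grouping in 5s, the 5th note of each cell is F3, Ab3, C4.
One more up a 3rd gives Eb4.

Eb4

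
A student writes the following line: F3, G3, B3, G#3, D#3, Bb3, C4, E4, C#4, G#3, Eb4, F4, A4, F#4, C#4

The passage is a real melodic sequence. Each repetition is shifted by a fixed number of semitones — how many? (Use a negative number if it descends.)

5

Unit = 5 notes; the statements start on F3, Bb3, Eb4, moving up a 4th each time.
Counting half-steps from F3 to Bb3: 5.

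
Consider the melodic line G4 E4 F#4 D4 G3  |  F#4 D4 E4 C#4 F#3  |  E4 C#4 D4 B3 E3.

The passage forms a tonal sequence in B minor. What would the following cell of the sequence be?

The 5-note cells begin on G4, F#4, E4 — each down a 2nd from the last.
So cell 4 is D4 B3 C#4 A3 D3.

D4 B3 C#4 A3 D3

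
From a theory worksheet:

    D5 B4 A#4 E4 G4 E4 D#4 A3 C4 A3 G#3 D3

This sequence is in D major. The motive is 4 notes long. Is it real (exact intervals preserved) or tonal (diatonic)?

Each cell has the same semitone pattern (-3, -1, -6) — intervals are preserved exactly.
And A#4 lies outside D major, so the sequence is real rather than tonal.

real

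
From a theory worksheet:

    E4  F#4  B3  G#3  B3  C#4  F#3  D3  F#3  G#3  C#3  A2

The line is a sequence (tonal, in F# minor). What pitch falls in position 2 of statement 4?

Grouping in 4s, the 2nd note of each cell is F#4, C#4, G#3.
Each moves down a 4th; the next is D3.

D3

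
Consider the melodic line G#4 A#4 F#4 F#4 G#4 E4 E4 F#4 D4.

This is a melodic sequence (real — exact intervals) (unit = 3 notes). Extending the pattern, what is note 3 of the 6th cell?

Grouping in 3s, the 3rd note of each cell is F#4, E4, D4.
Carrying that down a 2nd forward: C4 → Bb3 → Ab3.

Ab3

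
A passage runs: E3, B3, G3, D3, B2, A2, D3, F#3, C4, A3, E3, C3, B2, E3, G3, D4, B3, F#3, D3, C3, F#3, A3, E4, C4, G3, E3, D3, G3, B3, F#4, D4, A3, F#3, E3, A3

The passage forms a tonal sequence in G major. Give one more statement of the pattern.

With a 7-note motive the entries are E3, F#3, G3, A3, B3, each up a 2nd from the previous.
So cell 6 is C4 G4 E4 B3 G3 F#3 B3.

C4 G4 E4 B3 G3 F#3 B3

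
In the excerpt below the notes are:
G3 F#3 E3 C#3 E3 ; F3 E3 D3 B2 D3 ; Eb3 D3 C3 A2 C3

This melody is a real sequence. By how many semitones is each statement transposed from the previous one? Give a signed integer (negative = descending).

-2

Unit = 5 notes; the statements start on G3, F3, Eb3, moving down a 2nd each time.
G3 to F3 spans -2 semitones.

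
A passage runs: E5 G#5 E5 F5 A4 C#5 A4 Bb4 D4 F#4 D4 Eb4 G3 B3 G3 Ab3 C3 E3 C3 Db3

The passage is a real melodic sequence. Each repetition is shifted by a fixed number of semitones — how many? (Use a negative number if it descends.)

Unit = 4 notes; the statements start on E5, A4, D4, G3, C3, moving down a 5th each time.
E5 to A4 spans -7 semitones.

-7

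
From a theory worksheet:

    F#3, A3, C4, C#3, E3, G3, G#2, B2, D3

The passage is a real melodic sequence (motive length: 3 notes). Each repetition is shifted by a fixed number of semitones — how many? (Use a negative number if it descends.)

The 3-note cells begin on F#3, C#3, G#2 — each down a 4th from the last.
F#3→C#3 is 49 − 54 = -5 semitones.

-5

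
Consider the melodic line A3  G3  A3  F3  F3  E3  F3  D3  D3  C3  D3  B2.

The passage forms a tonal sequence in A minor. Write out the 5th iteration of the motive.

G2 F2 G2 E2

The 4-note cells begin on A3, F3, D3 — each down a 3rd from the last.
Continuing the starts: B2 → G2.
So cell 5 is G2 F2 G2 E2.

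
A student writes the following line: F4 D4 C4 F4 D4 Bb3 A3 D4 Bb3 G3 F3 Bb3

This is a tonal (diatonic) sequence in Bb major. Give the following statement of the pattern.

Unit = 4 notes; the statements start on F4, D4, Bb3, moving down a 3rd each time.
So cell 4 is G3 Eb3 D3 G3.

G3 Eb3 D3 G3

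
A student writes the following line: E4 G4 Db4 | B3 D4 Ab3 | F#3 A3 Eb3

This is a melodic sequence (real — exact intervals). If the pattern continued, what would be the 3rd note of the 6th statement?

With 3-note cells, note 3 of each statement runs Db4, Ab3, Eb3.
Each moves down a 4th. Continuing: Bb2 → F2 → C2.

C2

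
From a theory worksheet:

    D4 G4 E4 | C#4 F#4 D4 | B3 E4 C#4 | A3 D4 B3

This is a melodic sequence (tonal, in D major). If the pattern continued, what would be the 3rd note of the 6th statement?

G3

Grouping in 3s, the 3rd note of each cell is E4, D4, C#4, B3.
Extending down a 2nd: A3 → G3.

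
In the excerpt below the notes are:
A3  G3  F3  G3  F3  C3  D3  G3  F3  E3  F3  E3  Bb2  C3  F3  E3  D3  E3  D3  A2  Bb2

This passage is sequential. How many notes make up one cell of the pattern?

7

21 notes total. Splitting into 3 groups of 7:
A3 G3 F3 G3 F3 C3 D3 | G3 F3 E3 F3 E3 Bb2 C3 | F3 E3 D3 E3 D3 A2 Bb2
That's a consistent down a 2nd shift per cell, and no other grouping gives one.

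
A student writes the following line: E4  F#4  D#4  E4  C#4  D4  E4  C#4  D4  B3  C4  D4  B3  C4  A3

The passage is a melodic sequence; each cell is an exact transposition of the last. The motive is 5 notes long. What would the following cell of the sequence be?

Bb3 C4 A3 Bb3 G3

Unit = 5 notes; the statements start on E4, D4, C4, moving down a 2nd each time.
Statement 4 starts on Bb3 and keeps the same exact contour: Bb3 C4 A3 Bb3 G3.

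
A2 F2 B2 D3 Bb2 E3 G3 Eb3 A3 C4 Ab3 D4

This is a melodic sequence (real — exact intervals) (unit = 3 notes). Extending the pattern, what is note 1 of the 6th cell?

The unit is 3 notes. Position-1 pitches of the 4 shown cells: A2, D3, G3, C4.
Each moves up a 4th. Continuing: F4 → Bb4.

Bb4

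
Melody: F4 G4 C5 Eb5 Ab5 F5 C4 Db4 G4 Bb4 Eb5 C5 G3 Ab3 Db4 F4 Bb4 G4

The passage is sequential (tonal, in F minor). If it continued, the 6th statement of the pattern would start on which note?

With a 6-note motive the entries are F4, C4, G3, each down a 4th from the previous.
Extending the heads down a 4th: Db3 → Ab2 → Eb2.

Eb2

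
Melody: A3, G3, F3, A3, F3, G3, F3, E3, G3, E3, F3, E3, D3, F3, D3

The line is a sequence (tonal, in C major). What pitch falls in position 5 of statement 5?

B2

The unit is 5 notes. Position-5 pitches of the 3 shown cells: F3, E3, D3.
Extending down a 2nd: C3 → B2.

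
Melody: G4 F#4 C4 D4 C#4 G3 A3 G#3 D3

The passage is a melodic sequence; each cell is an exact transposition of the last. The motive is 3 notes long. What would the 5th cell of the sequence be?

Unit = 3 notes; the statements start on G4, D4, A3, moving down a 4th each time.
Extending down a 4th: E3 → B2.
From B2 the exact shape gives B2 A#2 E2.

B2 A#2 E2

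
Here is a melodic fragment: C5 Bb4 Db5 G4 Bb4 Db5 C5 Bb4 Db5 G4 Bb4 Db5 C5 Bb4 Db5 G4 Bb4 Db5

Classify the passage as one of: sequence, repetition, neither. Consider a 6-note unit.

Each 6-note cell is identical (C5 Bb4 Db5 G4 Bb4 Db5), restated at the same pitch.

repetition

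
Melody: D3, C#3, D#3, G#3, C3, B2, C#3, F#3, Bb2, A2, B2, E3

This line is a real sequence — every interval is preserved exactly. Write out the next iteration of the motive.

Unit = 4 notes; the statements start on D3, C3, Bb2, moving down a 2nd each time.
From Ab2 the exact shape gives Ab2 G2 A2 D3.

Ab2 G2 A2 D3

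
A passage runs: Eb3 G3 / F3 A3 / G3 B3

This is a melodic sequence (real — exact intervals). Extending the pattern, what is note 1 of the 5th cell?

With 2-note cells, note 1 of each statement runs Eb3, F3, G3.
Each moves up a 2nd. Continuing: A3 → B3.

B3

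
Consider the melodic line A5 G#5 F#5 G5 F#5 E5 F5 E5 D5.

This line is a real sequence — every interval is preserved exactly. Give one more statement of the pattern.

Eb5 D5 C5

With a 3-note motive the entries are A5, G5, F5, each down a 2nd from the previous.
Statement 4 starts on Eb5 and keeps the same exact contour: Eb5 D5 C5.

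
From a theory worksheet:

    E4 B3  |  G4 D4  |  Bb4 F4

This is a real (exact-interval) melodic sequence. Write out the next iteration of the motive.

Taking 2-note groups, the heads are E4, G4, Bb4: the pattern moves up a 3rd.
So cell 4 is Db5 Ab4.

Db5 Ab4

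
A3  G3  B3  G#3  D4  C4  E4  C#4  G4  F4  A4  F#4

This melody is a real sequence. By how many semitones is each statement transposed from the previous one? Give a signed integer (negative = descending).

Taking 4-note groups, the heads are A3, D4, G4: the pattern moves up a 4th.
Counting half-steps from A3 to D4: 5.

5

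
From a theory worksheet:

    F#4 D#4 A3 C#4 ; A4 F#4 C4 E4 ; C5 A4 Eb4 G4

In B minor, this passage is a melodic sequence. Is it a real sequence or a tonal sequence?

Each cell has the same semitone pattern (-3, -6, 4) — intervals are preserved exactly.
And D#4 lies outside B minor, so the sequence is real rather than tonal.

real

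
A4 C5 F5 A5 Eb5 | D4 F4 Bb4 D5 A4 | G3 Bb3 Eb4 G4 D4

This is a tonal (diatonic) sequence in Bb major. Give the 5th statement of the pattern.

F2 A2 D3 F3 C3

Unit = 5 notes; the statements start on A4, D4, G3, moving down a 5th each time.
Extending down a 5th: C3 → F2.
Statement 5 starts on F2 and keeps the same diatonic contour: F2 A2 D3 F3 C3.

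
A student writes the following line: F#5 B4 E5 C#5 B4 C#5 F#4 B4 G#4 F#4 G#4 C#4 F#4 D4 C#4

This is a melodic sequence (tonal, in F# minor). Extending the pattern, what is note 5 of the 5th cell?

D3

With 5-note cells, note 5 of each statement runs B4, F#4, C#4.
Each moves down a 4th. Continuing: G#3 → D3.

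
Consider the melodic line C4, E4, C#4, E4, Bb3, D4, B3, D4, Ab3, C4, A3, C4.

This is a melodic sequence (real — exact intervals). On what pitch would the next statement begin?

Unit = 4 notes; the statements start on C4, Bb3, Ab3, moving down a 2nd each time.
One more step down a 2nd gives Gb3.

Gb3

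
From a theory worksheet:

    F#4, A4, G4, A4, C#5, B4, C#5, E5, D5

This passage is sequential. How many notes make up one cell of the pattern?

There are 9 notes; a 3-note unit gives 3 cells:
F#4 A4 G4 | A4 C#5 B4 | C#5 E5 D5
That's a consistent up a 3rd shift per cell, and no other grouping gives one.

3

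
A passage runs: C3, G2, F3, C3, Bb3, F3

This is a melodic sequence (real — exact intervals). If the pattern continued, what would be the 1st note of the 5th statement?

Ab4

The unit is 2 notes. Position-1 pitches of the 3 shown cells: C3, F3, Bb3.
Extending up a 4th: Eb4 → Ab4.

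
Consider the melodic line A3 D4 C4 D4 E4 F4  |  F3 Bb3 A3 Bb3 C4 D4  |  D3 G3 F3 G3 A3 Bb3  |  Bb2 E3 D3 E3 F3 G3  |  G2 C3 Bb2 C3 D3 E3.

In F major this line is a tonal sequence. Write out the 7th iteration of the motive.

C2 F2 E2 F2 G2 A2

Unit = 6 notes; the statements start on A3, F3, D3, Bb2, G2, moving down a 3rd each time.
Carrying on: E2 → C2.
Statement 7 starts on C2 and keeps the same diatonic contour: C2 F2 E2 F2 G2 A2.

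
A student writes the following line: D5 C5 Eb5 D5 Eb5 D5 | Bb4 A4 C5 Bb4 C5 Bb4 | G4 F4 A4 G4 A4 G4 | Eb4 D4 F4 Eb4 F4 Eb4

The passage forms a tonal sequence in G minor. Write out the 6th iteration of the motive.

A3 G3 Bb3 A3 Bb3 A3

With a 6-note motive the entries are D5, Bb4, G4, Eb4, each down a 3rd from the previous.
Extending down a 3rd: C4 → A3.
So cell 6 is A3 G3 Bb3 A3 Bb3 A3.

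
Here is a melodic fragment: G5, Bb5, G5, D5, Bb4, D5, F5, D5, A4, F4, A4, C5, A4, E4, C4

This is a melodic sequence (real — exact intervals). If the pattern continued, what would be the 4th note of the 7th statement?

G#2

With 5-note cells, note 4 of each statement runs D5, A4, E4.
Each moves down a 4th. Continuing: B3 → F#3 → C#3 → G#2.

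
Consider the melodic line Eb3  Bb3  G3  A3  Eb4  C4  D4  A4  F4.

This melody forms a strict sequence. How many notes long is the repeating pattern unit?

There are 9 notes; a 3-note unit gives 3 cells:
Eb3 Bb3 G3 | A3 Eb4 C4 | D4 A4 F4
That's a consistent up a 4th shift per cell, and no other grouping gives one.

3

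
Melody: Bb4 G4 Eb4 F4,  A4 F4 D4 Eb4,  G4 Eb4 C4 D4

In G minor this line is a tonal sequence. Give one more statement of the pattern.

F4 D4 Bb3 C4

Unit = 4 notes; the statements start on Bb4, A4, G4, moving down a 2nd each time.
From F4 the diatonic shape gives F4 D4 Bb3 C4.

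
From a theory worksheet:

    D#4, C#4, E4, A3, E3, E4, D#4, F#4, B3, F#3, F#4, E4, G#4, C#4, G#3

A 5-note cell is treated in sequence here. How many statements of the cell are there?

3

15 notes in groups of 5 gives 15/5 = 3 statements.
Starts: D#4, E4, F#4 — each up a 2nd.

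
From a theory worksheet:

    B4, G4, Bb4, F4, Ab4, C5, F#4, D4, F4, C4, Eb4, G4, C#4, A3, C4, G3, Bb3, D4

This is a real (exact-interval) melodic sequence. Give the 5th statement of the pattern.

D#3 B2 D3 A2 C3 E3

With a 6-note motive the entries are B4, F#4, C#4, each down a 4th from the previous.
Continuing the starts: G#3 → D#3.
So cell 5 is D#3 B2 D3 A2 C3 E3.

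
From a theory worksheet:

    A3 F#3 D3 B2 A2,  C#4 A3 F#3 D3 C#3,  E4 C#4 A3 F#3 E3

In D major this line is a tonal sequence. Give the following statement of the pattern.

G4 E4 C#4 A3 G3

The 5-note cells begin on A3, C#4, E4 — each up a 3rd from the last.
So cell 4 is G4 E4 C#4 A3 G3.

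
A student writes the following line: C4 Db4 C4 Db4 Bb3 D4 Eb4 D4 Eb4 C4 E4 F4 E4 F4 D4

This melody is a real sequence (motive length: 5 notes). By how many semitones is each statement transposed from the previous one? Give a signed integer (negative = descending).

Taking 5-note groups, the heads are C4, D4, E4: the pattern moves up a 2nd.
C4 to D4 spans +2 semitones.

2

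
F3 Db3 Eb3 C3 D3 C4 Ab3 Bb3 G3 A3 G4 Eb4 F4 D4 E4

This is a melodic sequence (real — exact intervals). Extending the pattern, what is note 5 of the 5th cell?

F#5

With 5-note cells, note 5 of each statement runs D3, A3, E4.
Extending up a 5th: B4 → F#5.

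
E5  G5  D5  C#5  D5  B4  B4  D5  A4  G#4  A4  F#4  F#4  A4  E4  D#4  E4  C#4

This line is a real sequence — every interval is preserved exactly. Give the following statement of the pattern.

C#4 E4 B3 A#3 B3 G#3

The 6-note cells begin on E5, B4, F#4 — each down a 4th from the last.
From C#4 the exact shape gives C#4 E4 B3 A#3 B3 G#3.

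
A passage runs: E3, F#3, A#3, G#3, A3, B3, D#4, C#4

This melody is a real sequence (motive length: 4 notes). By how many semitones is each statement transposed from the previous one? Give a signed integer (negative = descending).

With a 4-note motive the entries are E3, A3, each up a 4th from the previous.
Counting half-steps from E3 to A3: 5.

5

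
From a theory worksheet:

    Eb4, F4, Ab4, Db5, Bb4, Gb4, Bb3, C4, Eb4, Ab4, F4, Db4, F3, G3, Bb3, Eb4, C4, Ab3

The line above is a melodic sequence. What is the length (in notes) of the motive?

6

There are 18 notes; a 6-note unit gives 3 cells:
Eb4 F4 Ab4 Db5 Bb4 Gb4 | Bb3 C4 Eb4 Ab4 F4 Db4 | F3 G3 Bb3 Eb4 C4 Ab3
Every group is a transposition down a 4th of the one before; no shorter unit works.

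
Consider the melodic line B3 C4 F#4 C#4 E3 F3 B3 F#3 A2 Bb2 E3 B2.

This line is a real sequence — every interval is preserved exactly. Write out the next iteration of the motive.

D2 Eb2 A2 E2

With a 4-note motive the entries are B3, E3, A2, each down a 5th from the previous.
From D2 the exact shape gives D2 Eb2 A2 E2.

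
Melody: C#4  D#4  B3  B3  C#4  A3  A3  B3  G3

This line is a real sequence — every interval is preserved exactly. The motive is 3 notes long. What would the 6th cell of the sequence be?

Eb3 F3 Db3

With a 3-note motive the entries are C#4, B3, A3, each down a 2nd from the previous.
Extending down a 2nd: G3 → F3 → Eb3.
From Eb3 the exact shape gives Eb3 F3 Db3.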